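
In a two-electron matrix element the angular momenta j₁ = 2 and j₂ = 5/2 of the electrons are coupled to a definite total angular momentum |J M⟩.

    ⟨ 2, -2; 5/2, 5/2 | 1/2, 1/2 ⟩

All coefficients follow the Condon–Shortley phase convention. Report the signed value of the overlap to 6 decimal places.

+0.577350

triangle: 4!×0!×1!/6! = 24/720
(j±m)!: 0!×4!×5!×0!×1!×0! = 2880
prefactor² = (2J+1)×Δ×N² = 192
  k=4: +1/(4!×0!×0!×1!×0!×0!) = 1/24
Σ = 1/24  ⇒  CG² = 192×(1/24)² = 1/3
CG = +√(1/3) = +0.577350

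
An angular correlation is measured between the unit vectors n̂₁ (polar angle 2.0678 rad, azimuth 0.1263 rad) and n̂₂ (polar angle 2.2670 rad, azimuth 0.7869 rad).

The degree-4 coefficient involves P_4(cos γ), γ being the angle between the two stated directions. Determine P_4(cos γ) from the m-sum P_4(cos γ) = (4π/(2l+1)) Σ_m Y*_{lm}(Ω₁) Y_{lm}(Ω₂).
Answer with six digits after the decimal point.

Addition theorem: P_4(cos γ) = (4π/9) Σ_m Y*_{lm}(Ω₁) Y_{lm}(Ω₂), m = −4…4:
  m=-4: (0.23119 + 0.12787j) × (-0.15338 + 0.00092j) = -0.03558 - 0.01940j  (running Σ = -0.03558 - 0.01940j)
  m=-3: (-0.37658 - 0.14993j) × (0.25755 + 0.25524j) = -0.05872 - 0.13473j  (running Σ = -0.09430 - 0.15413j)
  m=-2: (0.14799 + 0.03820j) × (-0.00111 - 0.37004j) = 0.01397 - 0.05481j  (running Σ = -0.08033 - 0.20894j)
  m=-1: (0.27708 + 0.03518j) × (0.01990 - 0.01996j) = 0.00622 - 0.00483j  (running Σ = -0.07411 - 0.21377j)
  m=0: (-0.21275 + 0.00000j) × (-0.36159 + 0.00000j) = 0.07693 + 0.00000j  (running Σ = 0.00282 - 0.21377j)
  m=1: (-0.27708 + 0.03518j) × (-0.01990 - 0.01996j) = 0.00622 + 0.00483j  (running Σ = 0.00903 - 0.20894j)
  m=2: (0.14799 - 0.03820j) × (-0.00111 + 0.37004j) = 0.01397 + 0.05481j  (running Σ = 0.02300 - 0.15413j)
  m=3: (0.37658 - 0.14993j) × (-0.25755 + 0.25524j) = -0.05872 + 0.13473j  (running Σ = -0.03572 - 0.01940j)
  m=4: (0.23119 - 0.12787j) × (-0.15338 - 0.00092j) = -0.03558 + 0.01940j  (running Σ = -0.07129 + 0.00000j)
Accumulated sum -0.07129 + 0.00000j; after 4π/(2l+1) scaling, -0.09955 + 0.00000j ⇒ P_4 = -0.099546

-0.099546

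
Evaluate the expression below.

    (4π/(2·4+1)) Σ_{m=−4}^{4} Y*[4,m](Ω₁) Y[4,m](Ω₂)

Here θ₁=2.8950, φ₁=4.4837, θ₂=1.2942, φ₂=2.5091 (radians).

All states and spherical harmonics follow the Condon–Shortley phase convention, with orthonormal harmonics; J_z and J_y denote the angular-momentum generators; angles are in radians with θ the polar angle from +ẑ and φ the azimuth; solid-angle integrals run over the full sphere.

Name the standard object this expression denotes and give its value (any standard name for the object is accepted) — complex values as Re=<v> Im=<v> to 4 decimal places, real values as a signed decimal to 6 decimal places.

This sum is the spherical-harmonic addition theorem: it equals the Legendre polynomial P_l(cos γ) of the angle γ between the two directions.
Term-by-term m-sum for l=4 (normalisation 4π/9 = 1.396263):
  term(m=-4) = (-0.000026, 0.000595)   from Y*(Ω₁)=(0.000958, -0.001245), Y(Ω₂)=(-0.310286, 0.217615)
  term(m=-3) = (-0.005029, 0.001889)   from Y*(Ω₁)=(-0.011184, -0.013660), Y(Ω₂)=(0.097649, -0.288203)
  term(m=-2) = (0.011382, 0.011899)   from Y*(Ω₁)=(-0.099844, 0.049142), Y(Ω₂)=(-0.044549, -0.141106)
  term(m=-1) = (-0.048553, 0.113631)   from Y*(Ω₁)=(0.090962, 0.390795), Y(Ω₂)=(0.248393, 0.182057)
  term(m=+0) = (0.061508, 0.000000)   from Y*(Ω₁)=(0.607299, -0.000000), Y(Ω₂)=(0.101281, 0.000000)
  term(m=+1) = (-0.048553, -0.113631)   from Y*(Ω₁)=(-0.090962, 0.390795), Y(Ω₂)=(-0.248393, 0.182057)
  term(m=+2) = (0.011382, -0.011899)   from Y*(Ω₁)=(-0.099844, -0.049142), Y(Ω₂)=(-0.044549, 0.141106)
  term(m=+3) = (-0.005029, -0.001889)   from Y*(Ω₁)=(0.011184, -0.013660), Y(Ω₂)=(-0.097649, -0.288203)
  term(m=+4) = (-0.000026, -0.000595)   from Y*(Ω₁)=(0.000958, 0.001245), Y(Ω₂)=(-0.310286, -0.217615)
Accumulated sum (-0.022944, -0.000000); after 4π/(2l+1) scaling, (-0.032036, -0.000000) ⇒ P_4 = -0.032036

Legendre polynomial (addition theorem), -0.032036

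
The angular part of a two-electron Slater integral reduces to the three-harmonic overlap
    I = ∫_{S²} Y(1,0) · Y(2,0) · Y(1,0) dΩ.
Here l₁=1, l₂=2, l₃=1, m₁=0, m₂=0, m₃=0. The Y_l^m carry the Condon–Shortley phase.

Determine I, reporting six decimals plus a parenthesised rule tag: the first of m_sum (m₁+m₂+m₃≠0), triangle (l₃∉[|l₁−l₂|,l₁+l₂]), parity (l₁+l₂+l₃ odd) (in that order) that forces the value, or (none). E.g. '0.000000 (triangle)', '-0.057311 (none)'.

0.252313 (none)

m-sum 0 ✓  L=4 even ✓  1≤1≤3 ✓
Π(2lᵢ+1) = 3×5×3 = 45
triangle coeff Δ(1,2,1) = 1/30
Σ_t [1,1]: t=1:−1/1 = -1/1
(3j)²=2/15 [(1 2 1; 0 0 0)], sign=+1
(m-triple is (0,0,0) — same symbol as above.)
⇒ 4πI² = 4/5
I = (+1)√(4/5/(4π)) = 0.25231325
No selection rule forces the value: the integral is nonzero (none).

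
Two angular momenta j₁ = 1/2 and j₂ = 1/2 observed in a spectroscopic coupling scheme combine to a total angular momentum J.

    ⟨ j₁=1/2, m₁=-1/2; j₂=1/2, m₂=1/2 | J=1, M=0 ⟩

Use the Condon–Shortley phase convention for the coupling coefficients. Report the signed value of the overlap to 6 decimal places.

√[3·0!1!1!/3! · 0!1!1!0!1!1!] = √(1/2)
  +(−1)^0/∏(0,0,1,1,0,0)! = 1  (running 1)
⟨..|..⟩ = √(1/2)·(1) = +0.707107

+0.707107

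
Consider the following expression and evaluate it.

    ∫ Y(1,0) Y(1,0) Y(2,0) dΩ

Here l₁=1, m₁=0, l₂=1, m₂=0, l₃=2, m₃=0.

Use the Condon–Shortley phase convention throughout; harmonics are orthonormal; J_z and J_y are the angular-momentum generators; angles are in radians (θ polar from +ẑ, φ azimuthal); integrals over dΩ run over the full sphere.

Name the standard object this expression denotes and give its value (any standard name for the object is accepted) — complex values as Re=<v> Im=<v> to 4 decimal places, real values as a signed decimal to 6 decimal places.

This is a Gaunt coefficient — the integral of a triple product of spherical harmonics over the sphere.
Rules hold: Σm=0, L=4 even, 0≤2≤2.
N = 3·3·5 = 45
Δ = 0!·2!·2!/5! = 1/30
Racah Σ t=0..0: t=0:+1/1 = 1/1
⇒ 3j(1 1 2; 0 0 0)² = 2/15, sgn +1
(m-triple is (0,0,0) — same symbol as above.)
4πI² = N·(3j₀)²·(3jₘ)² = 4/5
I = +1·√(0.8/4π) = 0.25231325

Gaunt coefficient, +0.252313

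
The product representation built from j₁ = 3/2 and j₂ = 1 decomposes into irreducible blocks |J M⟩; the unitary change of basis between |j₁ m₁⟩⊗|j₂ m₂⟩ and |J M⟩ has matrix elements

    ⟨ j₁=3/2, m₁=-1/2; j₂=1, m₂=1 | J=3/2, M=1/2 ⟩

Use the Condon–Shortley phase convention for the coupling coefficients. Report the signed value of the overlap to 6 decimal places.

−√(8/15) = -0.730297

triangle: 1!*2!*1!/5! = 2/120
(j±m)!: 1!*2!*2!*0!*2!*1! = 8
prefactor² = (2J+1)*Δ*N² = 8/15
  k=1: −1/(1!*0!*1!*1!*1!*0!) = -1
Σ = -1  ⇒  CG² = 8/15*(-1)² = 8/15
CG = −√(8/15) = -0.730297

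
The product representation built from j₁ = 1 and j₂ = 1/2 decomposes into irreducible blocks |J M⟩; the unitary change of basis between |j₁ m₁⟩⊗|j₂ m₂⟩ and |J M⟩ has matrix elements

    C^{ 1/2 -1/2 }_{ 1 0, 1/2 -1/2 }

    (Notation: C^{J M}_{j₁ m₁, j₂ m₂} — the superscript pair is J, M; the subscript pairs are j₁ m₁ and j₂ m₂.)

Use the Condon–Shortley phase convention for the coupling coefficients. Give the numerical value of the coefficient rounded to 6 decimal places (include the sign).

triangle: 1!*1!*0!/3! = 1/6
(j±m)!: 1!*1!*0!*1!*0!*1! = 1
prefactor² = (2J+1)*Δ*N² = 1/3
  k=0: +1/(0!*1!*1!*0!*0!*0!) = 1
Σ = 1  ⇒  CG² = 1/3*1² = 1/3
CG = +√(1/3) = +0.577350

+0.577350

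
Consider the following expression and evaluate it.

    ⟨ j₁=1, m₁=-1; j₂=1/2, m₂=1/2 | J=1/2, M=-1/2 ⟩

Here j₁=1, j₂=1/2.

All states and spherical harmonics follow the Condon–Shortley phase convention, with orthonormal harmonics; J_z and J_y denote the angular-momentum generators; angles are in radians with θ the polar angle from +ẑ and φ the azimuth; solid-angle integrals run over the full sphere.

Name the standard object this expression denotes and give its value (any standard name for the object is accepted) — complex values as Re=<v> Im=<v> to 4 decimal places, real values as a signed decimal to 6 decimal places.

This is a Clebsch–Gordan (vector-coupling) coefficient.
√[2·1!1!0!/3! · 0!2!1!0!0!1!] = √(2/3)
  +(−1)^1/∏(1,0,1,0,0,0)! = -1  (running -1)
⟨..|..⟩ = √(2/3)·(-1) = -0.816497

Clebsch–Gordan coefficient, −√(2/3) ≈ -0.816497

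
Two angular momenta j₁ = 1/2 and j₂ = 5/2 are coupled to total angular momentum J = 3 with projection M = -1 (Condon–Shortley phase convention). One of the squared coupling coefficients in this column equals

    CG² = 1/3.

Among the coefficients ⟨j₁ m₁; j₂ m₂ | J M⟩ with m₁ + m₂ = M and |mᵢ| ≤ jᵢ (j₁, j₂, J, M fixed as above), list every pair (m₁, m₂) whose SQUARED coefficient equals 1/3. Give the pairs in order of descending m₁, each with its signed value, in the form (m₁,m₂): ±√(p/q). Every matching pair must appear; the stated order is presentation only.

(1/2,-3/2): +√(1/3)

Admissible pairs with m₁+m₂ = M = -1: (-1/2,-1/2), (1/2,-3/2)
  (m₁,m₂)=(1/2,-3/2): CG² = 1/3, CG = +√(1/3)   ← matches the target
  (m₁,m₂)=(-1/2,-1/2): CG² = 2/3, CG = +√(2/3)
Pairs with CG² = 1/3: (1/2,-3/2): +√(1/3)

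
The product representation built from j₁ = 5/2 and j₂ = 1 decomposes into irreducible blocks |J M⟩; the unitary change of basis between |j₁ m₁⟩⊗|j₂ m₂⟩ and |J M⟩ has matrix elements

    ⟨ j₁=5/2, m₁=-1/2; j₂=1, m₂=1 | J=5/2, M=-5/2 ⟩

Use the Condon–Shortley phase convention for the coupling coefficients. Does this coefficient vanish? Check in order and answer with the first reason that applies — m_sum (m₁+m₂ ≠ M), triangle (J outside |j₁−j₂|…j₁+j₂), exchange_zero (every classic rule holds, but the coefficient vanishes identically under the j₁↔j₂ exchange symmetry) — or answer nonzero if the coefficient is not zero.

m_sum

m-sum: m₁+m₂ = -1/2+1 = 1/2, M = -5/2  ✗ ⇒ coefficient is 0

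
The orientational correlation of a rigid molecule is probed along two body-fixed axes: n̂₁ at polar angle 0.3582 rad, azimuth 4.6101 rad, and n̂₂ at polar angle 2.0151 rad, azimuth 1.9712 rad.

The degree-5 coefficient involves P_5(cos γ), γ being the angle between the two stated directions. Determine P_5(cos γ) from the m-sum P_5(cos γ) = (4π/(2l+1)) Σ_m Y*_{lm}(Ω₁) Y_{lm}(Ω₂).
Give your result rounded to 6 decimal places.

0.331192

Term-by-term m-sum for l=5 (normalisation 4π/11 = 1.142397):
  m=-5: Y*=-0.001203-0.002144i  Y=-0.253028+0.116418i  product +0.000554+0.000402i
  m=-4: Y*=+0.019052-0.008262i  Y=+0.012920+0.419092i  product +0.003708+0.007878i
  m=-3: Y*=+0.031044+0.097967i  Y=+0.157379+0.060966i  product -0.001087+0.017311i
  m=-2: Y*=-0.311602+0.064651i  Y=-0.184275+0.190044i  product +0.045134-0.071132i
  m=-1: Y*=-0.055903-0.544618i  Y=+0.098038+0.231621i  product +0.120664-0.066342i
  m=+0: Y*=+0.226575-0.000000i  Y=-0.212018+0.000000i  product -0.048038+0.000000i
  m=+1: Y*=+0.055903-0.544618i  Y=-0.098038+0.231621i  product +0.120664+0.066342i
  m=+2: Y*=-0.311602-0.064651i  Y=-0.184275-0.190044i  product +0.045134+0.071132i
  m=+3: Y*=-0.031044+0.097967i  Y=-0.157379+0.060966i  product -0.001087-0.017311i
  m=+4: Y*=+0.019052+0.008262i  Y=+0.012920-0.419092i  product +0.003708-0.007878i
  m=+5: Y*=+0.001203-0.002144i  Y=+0.253028+0.116418i  product +0.000554-0.000402i
Total Σ_m = +0.289909+0.000000i. Multiply by 1.142397: +0.331192+0.000000i. P_5(cos γ) = 0.331192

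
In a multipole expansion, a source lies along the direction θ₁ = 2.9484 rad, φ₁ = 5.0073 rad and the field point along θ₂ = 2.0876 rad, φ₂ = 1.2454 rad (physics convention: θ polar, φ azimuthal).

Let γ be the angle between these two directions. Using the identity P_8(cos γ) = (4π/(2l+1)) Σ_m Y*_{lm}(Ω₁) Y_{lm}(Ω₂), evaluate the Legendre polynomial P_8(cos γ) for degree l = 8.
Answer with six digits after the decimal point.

-0.280877

Addition theorem: P_8(cos γ) = (4π/17) Σ_m Y*_{lm}(Ω₁) Y_{lm}(Ω₂), m = −8…8:
  m=-8: Y*=-0.000001+0.000001i  Y=-0.144440+0.086272i  product +0.000000-0.000000i
  m=-7: Y*=+0.000017+0.000009i  Y=+0.290801+0.248428i  product +0.000003+0.000007i
  m=-6: Y*=+0.000050-0.000249i  Y=+0.161143-0.401605i  product -0.000092-0.000060i
  m=-5: Y*=-0.002372+0.000229i  Y=-0.131922-0.007420i  product +0.000315-0.000013i
  m=-4: Y*=+0.006353+0.015406i  Y=-0.075739-0.274508i  product +0.003748-0.002911i
  m=-3: Y*=+0.066356-0.054328i  Y=-0.240354+0.162539i  product -0.007118+0.023843i
  m=-2: Y*=-0.255849-0.171240i  Y=-0.119121-0.090706i  product +0.014945+0.043605i
  m=-1: Y*=-0.194477+0.640213i  Y=-0.103074+0.305504i  product -0.175542-0.125403i
  m=+0: Y*=+0.502584-0.000000i  Y=-0.104440+0.000000i  product -0.052490+0.000000i
  m=+1: Y*=+0.194477+0.640213i  Y=+0.103074+0.305504i  product -0.175542+0.125403i
  m=+2: Y*=-0.255849+0.171240i  Y=-0.119121+0.090706i  product +0.014945-0.043605i
  m=+3: Y*=-0.066356-0.054328i  Y=+0.240354+0.162539i  product -0.007118-0.023843i
  m=+4: Y*=+0.006353-0.015406i  Y=-0.075739+0.274508i  product +0.003748+0.002911i
  m=+5: Y*=+0.002372+0.000229i  Y=+0.131922-0.007420i  product +0.000315+0.000013i
  m=+6: Y*=+0.000050+0.000249i  Y=+0.161143+0.401605i  product -0.000092+0.000060i
  m=+7: Y*=-0.000017+0.000009i  Y=-0.290801+0.248428i  product +0.000003-0.000007i
  m=+8: Y*=-0.000001-0.000001i  Y=-0.144440-0.086272i  product +0.000000+0.000000i
Σ over m = -0.379975-0.000000i; ×(4π/17) → -0.280877-0.000000i. Real part: -0.280877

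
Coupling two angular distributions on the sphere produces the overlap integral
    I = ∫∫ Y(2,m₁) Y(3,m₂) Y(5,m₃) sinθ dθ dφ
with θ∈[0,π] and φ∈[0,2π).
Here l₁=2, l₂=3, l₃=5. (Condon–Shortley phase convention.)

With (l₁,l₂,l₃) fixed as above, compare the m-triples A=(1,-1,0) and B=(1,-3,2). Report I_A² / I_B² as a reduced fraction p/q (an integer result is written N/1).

50/7

l's match ⇒ only the (l;m) 3-j factors differ between A and B.
A: triangle coeff Δ(2,3,5) = 1/2310; Σ_t [0,0]: t=0:+1/288 = 1/288; (3j)²=5/231 [(2 3 5; 1 -1 0)], sign=-1
B: triangle coeff Δ(2,3,5) = 1/2310; Σ_t [0,0]: t=0:+1/4320 = 1/4320; (3j)²=1/330 [(2 3 5; 1 -3 2)], sign=-1
I_A²/I_B² = (5/231)/(1/330) = 50/7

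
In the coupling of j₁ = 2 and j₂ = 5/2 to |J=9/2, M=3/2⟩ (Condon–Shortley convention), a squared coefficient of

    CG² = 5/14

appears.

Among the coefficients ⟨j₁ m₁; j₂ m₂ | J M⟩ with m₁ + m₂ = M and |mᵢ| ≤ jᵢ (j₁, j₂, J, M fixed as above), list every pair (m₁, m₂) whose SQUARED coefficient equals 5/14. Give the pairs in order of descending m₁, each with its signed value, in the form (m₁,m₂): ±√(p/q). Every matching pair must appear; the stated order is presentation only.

Admissible pairs with m₁+m₂ = M = 3/2: (-1,5/2), (0,3/2), (1,1/2), (2,-1/2)
  (m₁,m₂)=(2,-1/2): CG² = 5/42, CG = +√(5/42)
  (m₁,m₂)=(1,1/2): CG² = 10/21, CG = +√(10/21)
  (m₁,m₂)=(0,3/2): CG² = 5/14, CG = +√(5/14)   ← matches the target
  (m₁,m₂)=(-1,5/2): CG² = 1/21, CG = +√(1/21)
Pairs with CG² = 5/14: (0,3/2): +√(5/14)

(0,3/2): +√(5/14)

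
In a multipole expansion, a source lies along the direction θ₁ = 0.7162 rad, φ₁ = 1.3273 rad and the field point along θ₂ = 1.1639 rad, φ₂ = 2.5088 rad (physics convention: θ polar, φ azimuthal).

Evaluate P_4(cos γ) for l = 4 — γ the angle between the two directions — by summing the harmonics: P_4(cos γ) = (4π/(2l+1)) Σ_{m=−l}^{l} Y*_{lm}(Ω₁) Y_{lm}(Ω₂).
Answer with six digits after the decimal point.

-0.329520

Term-by-term m-sum for l=4 (normalisation 4π/9 = 1.396263):
  m=-4: Y*=(0.046205, -0.068002)  Y=(-0.257920, 0.180427)  product (0.000352, 0.025876)
  m=-3: Y*=(-0.178265, -0.199001)  Y=(0.123446, -0.363264)  product (-0.094296, 0.040191)
  m=-2: Y*=(-0.380087, 0.201268)  Y=(0.008172, 0.025937)  product (-0.008326, -0.008214)
  m=-1: Y*=(0.055516, 0.223470)  Y=(0.263938, 0.193572)  product (-0.028605, 0.069728)
  m=+0: Y*=(-0.289703, -0.000000)  Y=(-0.088879, 0.000000)  product (0.025749, 0.000000)
  m=+1: Y*=(-0.055516, 0.223470)  Y=(-0.263938, 0.193572)  product (-0.028605, -0.069728)
  m=+2: Y*=(-0.380087, -0.201268)  Y=(0.008172, -0.025937)  product (-0.008326, 0.008214)
  m=+3: Y*=(0.178265, -0.199001)  Y=(-0.123446, -0.363264)  product (-0.094296, -0.040191)
  m=+4: Y*=(0.046205, 0.068002)  Y=(-0.257920, -0.180427)  product (0.000352, -0.025876)
Total Σ_m = (-0.236001, 0.000000). Multiply by 1.396263: (-0.329520, 0.000000). P_4(cos γ) = -0.329520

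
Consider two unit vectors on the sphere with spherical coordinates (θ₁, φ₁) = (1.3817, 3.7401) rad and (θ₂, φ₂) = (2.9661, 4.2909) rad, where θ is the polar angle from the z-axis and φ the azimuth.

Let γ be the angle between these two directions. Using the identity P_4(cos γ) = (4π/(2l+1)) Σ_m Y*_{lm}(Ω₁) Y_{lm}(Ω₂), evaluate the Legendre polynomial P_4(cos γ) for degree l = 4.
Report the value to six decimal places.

0.369317

Expand P_4 via completeness: Σ_{m} conj(Y_{4,m}) at Ω₁ times Y_{4,m} at Ω₂ —
  [-4]  conj(Y_{4,-4})(Ω₁) = -0.302002+0.279973i ; Y_{4,-4}(Ω₂) = -0.000047+0.000408i ; Δ = -0.000100-0.000137i
  [-3]  conj(Y_{4,-3})(Ω₁) = +0.049675-0.217314i ; Y_{4,-3}(Ω₂) = -0.006254+0.001978i ; Δ = +0.000119+0.001457i
  [-2]  conj(Y_{4,-2})(Ω₁) = -0.088688-0.226118i ; Y_{4,-2}(Ω₂) = -0.039254-0.044057i ; Δ = -0.006481+0.012783i
  [-1]  conj(Y_{4,-1})(Ω₁) = +0.198632+0.135457i ; Y_{4,-1}(Ω₂) = +0.125994-0.281010i ; Δ = +0.063091-0.038751i
  [+0]  conj(Y_{4,0})(Ω₁) = +0.209847-0.000000i ; Y_{4,0}(Ω₂) = +0.720739+0.000000i ; Δ = +0.151245+0.000000i
  [+1]  conj(Y_{4,1})(Ω₁) = -0.198632+0.135457i ; Y_{4,1}(Ω₂) = -0.125994-0.281010i ; Δ = +0.063091+0.038751i
  [+2]  conj(Y_{4,2})(Ω₁) = -0.088688+0.226118i ; Y_{4,2}(Ω₂) = -0.039254+0.044057i ; Δ = -0.006481-0.012783i
  [+3]  conj(Y_{4,3})(Ω₁) = -0.049675-0.217314i ; Y_{4,3}(Ω₂) = +0.006254+0.001978i ; Δ = +0.000119-0.001457i
  [+4]  conj(Y_{4,4})(Ω₁) = -0.302002-0.279973i ; Y_{4,4}(Ω₂) = -0.000047-0.000408i ; Δ = -0.000100+0.000137i
Σ over m = +0.264504-0.000000i; ×(4π/9) → +0.369317-0.000000i. Real part: 0.369317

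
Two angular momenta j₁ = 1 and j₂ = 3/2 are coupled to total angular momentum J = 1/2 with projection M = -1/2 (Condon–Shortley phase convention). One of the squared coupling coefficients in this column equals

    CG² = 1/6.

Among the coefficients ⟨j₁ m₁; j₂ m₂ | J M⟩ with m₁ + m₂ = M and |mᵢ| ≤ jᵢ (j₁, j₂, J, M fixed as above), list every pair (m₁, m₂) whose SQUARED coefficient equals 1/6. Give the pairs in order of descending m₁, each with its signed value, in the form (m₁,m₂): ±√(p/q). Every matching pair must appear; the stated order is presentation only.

Admissible pairs with m₁+m₂ = M = -1/2: (-1,1/2), (0,-1/2), (1,-3/2)
  (m₁,m₂)=(1,-3/2): CG² = 1/2, CG = +√(1/2)
  (m₁,m₂)=(0,-1/2): CG² = 1/3, CG = −√(1/3)
  (m₁,m₂)=(-1,1/2): CG² = 1/6, CG = +√(1/6)   ← matches the target
Pairs with CG² = 1/6: (-1,1/2): +√(1/6)

(-1,1/2): +√(1/6)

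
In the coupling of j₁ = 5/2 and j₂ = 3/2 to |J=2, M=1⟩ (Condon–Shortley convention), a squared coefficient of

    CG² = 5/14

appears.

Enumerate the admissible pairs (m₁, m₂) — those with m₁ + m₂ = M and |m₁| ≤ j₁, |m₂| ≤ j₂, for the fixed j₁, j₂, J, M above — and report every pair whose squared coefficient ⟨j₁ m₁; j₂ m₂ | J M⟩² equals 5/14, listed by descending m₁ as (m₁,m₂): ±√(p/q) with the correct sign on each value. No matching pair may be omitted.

(5/2,-3/2): +√(5/14)

Admissible pairs with m₁+m₂ = M = 1: (-1/2,3/2), (1/2,1/2), (3/2,-1/2), (5/2,-3/2)
  (m₁,m₂)=(5/2,-3/2): CG² = 5/14, CG = +√(5/14)   ← matches the target
  (m₁,m₂)=(3/2,-1/2): CG² = 1/42, CG = +√(1/42)
  (m₁,m₂)=(1/2,1/2): CG² = 25/84, CG = −√(25/84)
  (m₁,m₂)=(-1/2,3/2): CG² = 9/28, CG = +√(9/28)
Pairs with CG² = 5/14: (5/2,-3/2): +√(5/14)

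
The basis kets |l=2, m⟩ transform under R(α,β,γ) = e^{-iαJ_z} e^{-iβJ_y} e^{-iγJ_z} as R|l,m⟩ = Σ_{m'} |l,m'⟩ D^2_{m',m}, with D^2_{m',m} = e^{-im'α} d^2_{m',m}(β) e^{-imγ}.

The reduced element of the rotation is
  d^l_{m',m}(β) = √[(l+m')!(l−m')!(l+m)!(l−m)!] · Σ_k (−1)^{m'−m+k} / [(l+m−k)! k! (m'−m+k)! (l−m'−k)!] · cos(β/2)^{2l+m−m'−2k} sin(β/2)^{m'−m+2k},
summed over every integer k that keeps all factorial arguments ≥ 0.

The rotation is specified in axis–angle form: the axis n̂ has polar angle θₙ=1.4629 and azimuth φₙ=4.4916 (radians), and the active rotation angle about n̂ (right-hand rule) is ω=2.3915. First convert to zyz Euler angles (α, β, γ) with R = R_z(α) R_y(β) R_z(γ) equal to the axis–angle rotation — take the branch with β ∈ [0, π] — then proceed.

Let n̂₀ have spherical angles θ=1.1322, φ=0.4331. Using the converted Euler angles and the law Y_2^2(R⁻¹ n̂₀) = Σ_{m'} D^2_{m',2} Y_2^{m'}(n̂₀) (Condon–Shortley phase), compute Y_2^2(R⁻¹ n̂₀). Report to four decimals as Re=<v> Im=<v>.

Axis–angle → zyz. n̂ = (sinθₙcosφₙ, sinθₙsinφₙ, cosθₙ) = (-0.217726, -0.970051, +0.107687), ω = 2.3915.
R = I cosω + sinω [n̂]ₓ + (1−cosω) n̂n̂ᵀ gives
  R = [-0.649539, +0.292318, -0.701890; +0.439140, +0.897832, -0.032464; +0.620690, -0.329314, -0.711545]
β = atan2(√(R₁₃²+R₂₃²), R₃₃) = 2.362491; α = atan2(R₂₃, R₁₃) mod 2π = 3.187812; γ = atan2(R₃₂, −R₃₁) mod 2π = 3.629390
Need the full column D^2_{m',2} for m'=−2..2 at α=3.1878, β=2.3625, γ=3.6294.
cos(β/2)=0.379773, sin(β/2)=0.925080
d^2_{-2,2}: single k=4 term ⇒ +0.732346;  D = +0.464832-0.565918i
d^2_{-1,2}: single k=3 term ⇒ +0.601300;  D = -0.359779+0.481790i
d^2_{0,2}: single k=2 term ⇒ +0.302331;  D = +0.169510-0.250340i
d^2_{1,2}: single k=1 term ⇒ +0.101340;  D = -0.052881+0.086449i
d^2_{2,2}: single k=0 term ⇒ +0.020802;  D = +0.010023-0.018227i
Y_2^{m'}(θ=1.1322,φ=0.4331) and Σ D·Y over m':
  (+0.4648-0.5659i)·(+0.2051-0.2412i)  (-0.3598+0.4818i)·(+0.2696-0.1247i)  (+0.1695-0.2503i)·(-0.1448+0.0000i)  (-0.0529+0.0864i)·(-0.2696-0.1247i)  (+0.0100-0.0182i)·(+0.2051+0.2412i)
Y_2^2(R⁻¹ n̂) = -0.071172-0.035240i

Re=-0.0712 Im=-0.0352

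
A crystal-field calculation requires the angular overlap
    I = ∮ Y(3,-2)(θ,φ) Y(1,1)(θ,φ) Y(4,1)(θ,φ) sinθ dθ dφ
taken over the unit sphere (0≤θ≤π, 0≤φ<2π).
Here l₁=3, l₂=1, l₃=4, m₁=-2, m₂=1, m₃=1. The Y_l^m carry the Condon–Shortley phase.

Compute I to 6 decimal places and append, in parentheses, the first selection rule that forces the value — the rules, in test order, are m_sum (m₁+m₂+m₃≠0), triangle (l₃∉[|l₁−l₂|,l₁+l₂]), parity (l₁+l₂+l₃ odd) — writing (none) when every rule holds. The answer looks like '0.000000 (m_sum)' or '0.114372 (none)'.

Checks pass: Σm=0; 8 even; l₃=4∈[2,4].
(2·3+1)(2·1+1)(2·4+1) = 189
Δ: 0! 6! 2! / 9! → 1/252
sum: t=0:+1/36 = 1/36
3j²(3 1 4; 0 0 0) = Δ·Π!·Σ² = 4/63  (sign +1)
sum: t=0:+1/240 = 1/240
3j²(3 1 4; -2 1 1) = Δ·Π!·Σ² = 1/84  (sign -1)
combine: 4πI² = 189·4/63·1/84 = 1/7
take √, sign -1: I = -0.10662181
No selection rule forces the value: the integral is nonzero (none).

-0.106622 (none)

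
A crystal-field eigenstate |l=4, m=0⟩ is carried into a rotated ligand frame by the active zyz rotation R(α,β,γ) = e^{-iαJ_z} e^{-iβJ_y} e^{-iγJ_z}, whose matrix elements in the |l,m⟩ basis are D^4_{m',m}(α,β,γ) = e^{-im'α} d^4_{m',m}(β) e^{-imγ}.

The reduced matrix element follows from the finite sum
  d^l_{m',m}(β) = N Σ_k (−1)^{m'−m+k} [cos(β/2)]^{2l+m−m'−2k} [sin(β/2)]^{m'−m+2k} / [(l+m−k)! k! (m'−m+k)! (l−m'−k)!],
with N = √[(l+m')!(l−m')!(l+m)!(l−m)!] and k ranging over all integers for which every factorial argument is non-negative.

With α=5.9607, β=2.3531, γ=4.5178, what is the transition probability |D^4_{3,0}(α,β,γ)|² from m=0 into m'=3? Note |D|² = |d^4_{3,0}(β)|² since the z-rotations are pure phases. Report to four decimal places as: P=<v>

D^4_{3,0}(5.9607,2.3531,4.5178) = e^{-i·3·5.9607}·d^4_{3,0}(2.3531)·e^{-i·0·4.5178}. Compute d first:
With c≡cos(β/2)=0.384112 and s≡sin(β/2)=0.923286, N=[5040·1·24·24]^{1/2}=1703.830978
k: max(0,(0)−(3))=0 … min(4+(0),4−(3))=1
  k=0: (−1)^3·1703.8310/(144)·0.3841^5·0.9233^3 = -0.077869
  k=1: (−1)^4·1703.8310/(144)·0.3841^3·0.9233^5 = +0.449905
d^4_{3,0}(2.3531) = -0.077869 +0.449905 = +0.372036
|D^4_{3,0}|² = |d^4_{3,0}(β)|² = (+0.372036)² = 0.138411 (the z-rotation phases have unit modulus)

P=0.1384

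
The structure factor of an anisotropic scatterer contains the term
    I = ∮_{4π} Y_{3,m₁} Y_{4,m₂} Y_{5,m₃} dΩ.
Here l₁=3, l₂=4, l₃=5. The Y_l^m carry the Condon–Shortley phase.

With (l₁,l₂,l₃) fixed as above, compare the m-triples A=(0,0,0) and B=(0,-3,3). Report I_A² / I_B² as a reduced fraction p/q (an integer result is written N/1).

Same 3,4,5: normalisation and zero-m 3j drop out of the ratio.
A: Δ: 2! 4! 6! / 13! → 1/180180; sum: t=0:+1/576 t=1:−1/144 t=2:+1/576 = -1/288; 3j²(3 4 5; 0 0 0) = Δ·Π!·Σ² = 20/1001  (sign +1)
B: Δ: 2! 4! 6! / 13! → 1/180180; sum: t=0:+1/1440 t=1:−1/2880 = 1/2880; 3j²(3 4 5; 0 -3 3) = Δ·Π!·Σ² = 7/715  (sign +1)
I_A²/I_B² = (20/1001)/(7/715) = 100/49

100/49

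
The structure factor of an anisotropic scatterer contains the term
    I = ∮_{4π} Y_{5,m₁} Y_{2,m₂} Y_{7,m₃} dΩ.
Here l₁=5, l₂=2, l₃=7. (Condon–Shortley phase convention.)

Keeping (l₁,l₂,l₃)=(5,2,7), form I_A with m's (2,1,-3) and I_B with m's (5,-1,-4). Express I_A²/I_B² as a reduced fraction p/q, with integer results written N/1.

Shared (l₁,l₂,l₃)=(5,2,7): N and (l;000)² cancel in I_A²/I_B².
A: Δ = 0!·10!·4!/15! = 1/15015; Racah Σ t=0..0: t=0:+1/181440 = 1/181440; ⇒ 3j(5 2 7; 2 1 -3)² = 32/1001, sgn +1
B: Δ = 0!·10!·4!/15! = 1/15015; Racah Σ t=0..0: t=0:+1/21772800 = 1/21772800; ⇒ 3j(5 2 7; 5 -1 -4)² = 1/1365, sgn -1
I_A²/I_B² = (32/1001)/(1/1365) = 480/11

480/11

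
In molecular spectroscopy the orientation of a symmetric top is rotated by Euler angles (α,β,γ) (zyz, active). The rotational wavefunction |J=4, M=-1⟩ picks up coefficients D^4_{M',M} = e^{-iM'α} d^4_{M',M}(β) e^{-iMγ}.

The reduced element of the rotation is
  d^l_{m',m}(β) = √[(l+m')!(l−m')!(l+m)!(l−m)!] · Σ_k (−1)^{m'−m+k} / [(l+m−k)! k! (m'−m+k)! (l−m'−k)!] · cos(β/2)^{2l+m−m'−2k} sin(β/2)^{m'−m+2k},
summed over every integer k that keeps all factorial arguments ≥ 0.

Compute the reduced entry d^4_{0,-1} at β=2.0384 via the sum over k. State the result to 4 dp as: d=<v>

d^4_{0,-1}(β=2.0384) via the finite sum:
c=cos(2.038400/2)=0.524047, s=sin(2.038400/2)=0.851689; N=√[24·24·6·120]=643.987578
Admissible k: 0..3 (factorial args all ≥0)
  k=0: (−1)^1·643.9876/(144)·0.5240^7·0.8517^1 = -0.041342
  k=1: (−1)^2·643.9876/(24)·0.5240^5·0.8517^3 = +0.655183
  k=2: (−1)^3·643.9876/(24)·0.5240^3·0.8517^5 = -1.730547
  k=3: (−1)^4·643.9876/(144)·0.5240^1·0.8517^7 = +0.761821
d^4_{0,-1}(2.0384) = -0.041342 +0.655183 -1.730547 +0.761821 = -0.354885

d=-0.3549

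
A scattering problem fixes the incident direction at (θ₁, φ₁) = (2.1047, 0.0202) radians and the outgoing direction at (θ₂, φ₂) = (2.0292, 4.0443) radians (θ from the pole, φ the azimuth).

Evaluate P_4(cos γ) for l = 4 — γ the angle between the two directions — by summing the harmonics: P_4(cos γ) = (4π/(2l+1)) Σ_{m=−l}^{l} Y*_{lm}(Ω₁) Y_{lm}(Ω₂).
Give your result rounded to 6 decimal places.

Expand P_4 via completeness: Σ_{m} conj(Y_{4,m}) at Ω₁ times Y_{4,m} at Ω₂ —
  m=-4: Y*=(0.242209, 0.019613)  Y=(-0.255254, 0.129416)  product (-0.064363, 0.026339)
  m=-3: Y*=(-0.405574, -0.024608)  Y=(-0.362495, -0.167773)  product (0.142890, 0.076965)
  m=-2: Y*=(0.201329, 0.008138)  Y=(-0.023186, -0.097005)  product (-0.003879, -0.019719)
  m=-1: Y*=(0.245985, 0.004970)  Y=(-0.189482, 0.240109)  product (-0.047803, 0.058122)
  m=+0: Y*=(-0.256201, -0.000000)  Y=(-0.162120, 0.000000)  product (0.041535, 0.000000)
  m=+1: Y*=(-0.245985, 0.004970)  Y=(0.189482, 0.240109)  product (-0.047803, -0.058122)
  m=+2: Y*=(0.201329, -0.008138)  Y=(-0.023186, 0.097005)  product (-0.003879, 0.019719)
  m=+3: Y*=(0.405574, -0.024608)  Y=(0.362495, -0.167773)  product (0.142890, -0.076965)
  m=+4: Y*=(0.242209, -0.019613)  Y=(-0.255254, -0.129416)  product (-0.064363, -0.026339)
Σ over m = (0.095226, -0.000000); ×(4π/9) → (0.132961, -0.000000). Real part: 0.132961

0.132961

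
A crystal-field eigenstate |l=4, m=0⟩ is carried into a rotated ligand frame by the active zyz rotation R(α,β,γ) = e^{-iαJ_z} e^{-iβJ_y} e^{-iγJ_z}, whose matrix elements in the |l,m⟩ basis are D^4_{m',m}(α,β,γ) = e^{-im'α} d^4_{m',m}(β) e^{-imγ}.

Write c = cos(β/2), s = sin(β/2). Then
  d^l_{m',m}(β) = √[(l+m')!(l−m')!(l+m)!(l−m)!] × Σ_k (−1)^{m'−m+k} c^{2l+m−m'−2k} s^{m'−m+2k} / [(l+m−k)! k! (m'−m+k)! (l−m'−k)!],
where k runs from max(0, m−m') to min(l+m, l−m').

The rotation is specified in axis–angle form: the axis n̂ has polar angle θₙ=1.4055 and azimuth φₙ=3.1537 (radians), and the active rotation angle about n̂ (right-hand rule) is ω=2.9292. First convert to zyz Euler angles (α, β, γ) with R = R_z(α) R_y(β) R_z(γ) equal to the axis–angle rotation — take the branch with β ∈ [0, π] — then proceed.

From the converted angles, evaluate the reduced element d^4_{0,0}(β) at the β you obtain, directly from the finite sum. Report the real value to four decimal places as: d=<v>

d=0.3623

Axis–angle → zyz. n̂ = (sinθₙcosφₙ, sinθₙsinφₙ, cosθₙ) = (-0.986297, -0.011942, +0.164545), ω = 2.9292.
R = I cosω + sinω [n̂]ₓ + (1−cosω) n̂n̂ᵀ gives
  R = [+0.946177, -0.011394, -0.323450; +0.057978, -0.977247, +0.204025; -0.318416, -0.211797, -0.923988]
β = atan2(√(R₁₃²+R₂₃²), R₃₃) = 2.749177; α = atan2(R₂₃, R₁₃) mod 2π = 2.578850; γ = atan2(R₃₂, −R₃₁) mod 2π = 5.696228
d^4_{0,0}(β=2.7492) via the finite sum:
c=cos(2.749177/2)=0.194951, s=sin(2.749177/2)=0.980813; N=√[24·24·24·24]=576.000000
k: max(0,(0)−(0))=0 … min(4+(0),4−(0))=4
  k=0: (−1)^0·576.0000/(576)·0.1950^8·0.9808^0 = +0.000002
  k=1: (−1)^1·576.0000/(36)·0.1950^6·0.9808^2 = -0.000845
  k=2: (−1)^2·576.0000/(16)·0.1950^4·0.9808^4 = +0.048123
  k=3: (−1)^3·576.0000/(36)·0.1950^2·0.9808^6 = -0.541365
  k=4: (−1)^4·576.0000/(576)·0.1950^0·0.9808^8 = +0.856425
d^4_{0,0}(2.7492) = +0.000002 -0.000845 +0.048123 -0.541365 +0.856425 = +0.362340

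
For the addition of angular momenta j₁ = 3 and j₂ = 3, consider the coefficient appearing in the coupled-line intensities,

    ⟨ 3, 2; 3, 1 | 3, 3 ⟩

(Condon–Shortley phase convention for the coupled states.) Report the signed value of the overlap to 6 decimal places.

√[7·3!3!3!/10! · 5!1!4!2!6!0!] = √(1728)
  +(−1)^1/∏(1,2,0,3,3,0)! = -1/72  (running -1/72)
⟨..|..⟩ = √(1728)·(-1/72) = -0.577350

−√(1/3) ≈ -0.577350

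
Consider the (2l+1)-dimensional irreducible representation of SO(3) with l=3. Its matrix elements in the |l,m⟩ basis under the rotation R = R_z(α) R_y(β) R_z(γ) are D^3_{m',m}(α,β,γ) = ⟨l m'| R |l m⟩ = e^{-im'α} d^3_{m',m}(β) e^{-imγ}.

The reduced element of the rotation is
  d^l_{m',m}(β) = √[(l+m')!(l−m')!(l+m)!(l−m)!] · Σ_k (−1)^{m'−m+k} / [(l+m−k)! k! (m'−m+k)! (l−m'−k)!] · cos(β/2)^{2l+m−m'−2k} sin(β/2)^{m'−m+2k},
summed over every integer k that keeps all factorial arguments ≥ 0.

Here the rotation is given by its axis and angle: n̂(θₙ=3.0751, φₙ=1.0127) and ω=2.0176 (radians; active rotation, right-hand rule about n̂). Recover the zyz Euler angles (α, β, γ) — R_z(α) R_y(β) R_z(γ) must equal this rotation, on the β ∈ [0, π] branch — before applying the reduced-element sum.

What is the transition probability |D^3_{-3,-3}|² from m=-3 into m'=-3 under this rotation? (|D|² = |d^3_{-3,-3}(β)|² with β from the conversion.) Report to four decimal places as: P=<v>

Axis–angle → zyz. n̂ = (sinθₙcosφₙ, sinθₙsinφₙ, cosθₙ) = (+0.035187, +0.056362, -0.997790), ω = 2.0176.
R = I cosω + sinω [n̂]ₓ + (1−cosω) n̂n̂ᵀ gives
  R = [-0.430312, +0.902680, +0.000550; -0.897000, -0.427536, -0.112269; -0.101108, -0.048804, +0.993678]
β = atan2(√(R₁₃²+R₂₃²), R₃₃) = 0.112508; α = atan2(R₂₃, R₁₃) mod 2π = 4.717287; γ = atan2(R₃₂, −R₃₁) mod 2π = 5.833480
D^3_{-3,-3}(4.7173,0.1125,5.8335) = e^{-i·-3·4.7173}·d^3_{-3,-3}(0.1125)·e^{-i·-3·5.8335}. Compute d first:
Half-angle: c=0.998418, s=0.056224. N=√(1·720·1·720)=720.000000
k∈{0} keeps every argument non-negative
  k=0: (−1)^0·720.0000/(720)·0.9984^6·0.0562^0 = +0.990546
d^3_{-3,-3}(0.1125) = +0.990546
|D^3_{-3,-3}|² = |d^3_{-3,-3}(β)|² = (+0.990546)² = 0.981182 (the z-rotation phases have unit modulus)

P=0.9812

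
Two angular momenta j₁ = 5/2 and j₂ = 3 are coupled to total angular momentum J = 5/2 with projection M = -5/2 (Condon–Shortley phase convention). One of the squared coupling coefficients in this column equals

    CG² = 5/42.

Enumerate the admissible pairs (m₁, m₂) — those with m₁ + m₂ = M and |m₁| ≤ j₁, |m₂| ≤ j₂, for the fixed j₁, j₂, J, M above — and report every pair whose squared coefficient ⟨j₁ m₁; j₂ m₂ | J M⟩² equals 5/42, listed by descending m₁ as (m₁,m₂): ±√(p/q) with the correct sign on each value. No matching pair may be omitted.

(-5/2,0): −√(5/42)

Admissible pairs with m₁+m₂ = M = -5/2: (-5/2,0), (-3/2,-1), (-1/2,-2), (1/2,-3)
  (m₁,m₂)=(1/2,-3): CG² = 5/21, CG = +√(5/21)
  (m₁,m₂)=(-1/2,-2): CG² = 5/14, CG = −√(5/14)
  (m₁,m₂)=(-3/2,-1): CG² = 2/7, CG = +√(2/7)
  (m₁,m₂)=(-5/2,0): CG² = 5/42, CG = −√(5/42)   ← matches the target
Pairs with CG² = 5/42: (-5/2,0): −√(5/42)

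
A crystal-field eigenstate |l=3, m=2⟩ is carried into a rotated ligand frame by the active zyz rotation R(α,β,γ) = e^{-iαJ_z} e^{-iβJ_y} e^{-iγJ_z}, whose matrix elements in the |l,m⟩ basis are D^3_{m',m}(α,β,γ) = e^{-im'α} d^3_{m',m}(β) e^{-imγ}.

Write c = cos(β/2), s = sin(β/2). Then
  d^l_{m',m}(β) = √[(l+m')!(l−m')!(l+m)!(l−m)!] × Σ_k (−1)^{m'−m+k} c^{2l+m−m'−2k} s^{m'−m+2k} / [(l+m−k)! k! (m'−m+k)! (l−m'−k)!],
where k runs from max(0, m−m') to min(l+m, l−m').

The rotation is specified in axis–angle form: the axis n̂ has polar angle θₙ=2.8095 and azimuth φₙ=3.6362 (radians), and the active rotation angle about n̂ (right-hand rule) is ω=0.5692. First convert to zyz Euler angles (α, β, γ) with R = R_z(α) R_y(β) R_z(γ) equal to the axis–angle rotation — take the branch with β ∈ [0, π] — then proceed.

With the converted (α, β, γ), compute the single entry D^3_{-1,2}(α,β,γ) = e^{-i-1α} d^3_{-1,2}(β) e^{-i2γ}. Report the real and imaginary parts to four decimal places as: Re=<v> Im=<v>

Axis–angle → zyz. n̂ = (sinθₙcosφₙ, sinθₙsinφₙ, cosθₙ) = (-0.286950, -0.154758, -0.945362), ω = 0.5692.
R = I cosω + sinω [n̂]ₓ + (1−cosω) n̂n̂ᵀ gives
  R = [+0.855315, +0.516513, -0.040637; -0.502509, +0.846109, +0.177721; +0.126179, -0.131587, +0.983241]
β = atan2(√(R₁₃²+R₂₃²), R₃₃) = 0.183333; α = atan2(R₂₃, R₁₃) mod 2π = 1.795590; γ = atan2(R₃₂, −R₃₁) mod 2π = 3.947968
D^3_{-1,2}(1.7956,0.1833,3.9480) = e^{-i·-1·1.7956}·d^3_{-1,2}(0.1833)·e^{-i·2·3.9480}. Compute d first:
With c≡cos(β/2)=0.995802 and s≡sin(β/2)=0.091538, N=[2·24·120·1]^{1/2}=75.894664
The bounds max(0,m−m')=3 and min(l+m,l−m')=4 give 2 terms
  k=3: (−1)^0·75.8947/(12)·0.9958^3·0.0915^3 = +0.004790
  k=4: (−1)^1·75.8947/(24)·0.9958^1·0.0915^5 = -0.000020
d^3_{-1,2}(0.1833) = +0.004790 -0.000020 = +0.004770
Phases: e^{-i·(-1)·1.7956}=-0.222905+0.974840i, e^{-i·(2)·3.9480}=-0.041942-0.999120i ⇒ D=+0.004690+0.000867i

Re=0.0047 Im=0.0009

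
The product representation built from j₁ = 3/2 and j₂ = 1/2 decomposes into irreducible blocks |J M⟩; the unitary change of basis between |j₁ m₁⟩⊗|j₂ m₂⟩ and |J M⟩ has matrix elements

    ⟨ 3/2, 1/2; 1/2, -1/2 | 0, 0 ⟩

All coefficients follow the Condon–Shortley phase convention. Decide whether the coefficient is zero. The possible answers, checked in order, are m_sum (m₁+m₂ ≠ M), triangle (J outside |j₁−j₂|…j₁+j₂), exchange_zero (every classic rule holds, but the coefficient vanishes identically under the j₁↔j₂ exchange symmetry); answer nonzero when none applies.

m-sum: m₁+m₂ = 1/2+(-1/2) = 0, M = 0  ✓
triangle: need |j₁−j₂| ≤ J ≤ j₁+j₂, i.e. J ∈ [1, 2]; J = 0 is outside ✗ ⇒ coefficient is 0

triangle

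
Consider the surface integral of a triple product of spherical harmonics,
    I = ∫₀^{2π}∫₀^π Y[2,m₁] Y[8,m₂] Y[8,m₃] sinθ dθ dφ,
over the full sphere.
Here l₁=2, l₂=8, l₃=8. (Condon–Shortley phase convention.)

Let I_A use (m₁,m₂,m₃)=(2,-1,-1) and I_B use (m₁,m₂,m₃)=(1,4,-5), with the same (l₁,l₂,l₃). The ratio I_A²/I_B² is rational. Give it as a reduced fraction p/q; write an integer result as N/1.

Shared (l₁,l₂,l₃)=(2,8,8): N and (l;000)² cancel in I_A²/I_B².
A: Δ = 2!·2!·14!/19! = 1/348840; Racah Σ t=0..0: t=0:+1/101606400 = 1/101606400; ⇒ 3j(2 8 8; 2 -1 -1)² = 36/1615, sgn -1
B: Δ = 2!·2!·14!/19! = 1/348840; Racah Σ t=0..1: t=0:+1/1916006400 t=1:−1/479001600 = -1/638668800; ⇒ 3j(2 8 8; 1 4 -5)² = 117/6460, sgn +1
I_A²/I_B² = (36/1615)/(117/6460) = 16/13

16/13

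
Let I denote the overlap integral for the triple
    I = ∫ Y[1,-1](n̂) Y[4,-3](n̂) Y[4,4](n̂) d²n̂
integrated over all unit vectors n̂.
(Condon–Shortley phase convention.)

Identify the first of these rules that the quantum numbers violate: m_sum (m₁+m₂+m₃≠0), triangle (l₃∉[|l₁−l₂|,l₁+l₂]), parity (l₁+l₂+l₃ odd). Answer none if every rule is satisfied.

Σmᵢ = 0  ✓
l₃∈[|l₁−l₂|,l₁+l₂]=[3,5], have l₃=4  ✓
Σlᵢ = 9 ⇒ odd  ✗

parity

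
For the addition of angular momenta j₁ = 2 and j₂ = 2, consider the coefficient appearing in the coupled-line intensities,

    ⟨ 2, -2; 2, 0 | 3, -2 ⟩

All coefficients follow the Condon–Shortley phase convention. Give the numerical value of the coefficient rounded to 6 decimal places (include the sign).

−√(1/2) ≈ -0.707107

triangle: 1!*3!*3!/8! = 36/40320
(j±m)!: 0!*4!*2!*2!*1!*5! = 11520
prefactor² = (2J+1)*Δ*N² = 72
  k=1: −1/(1!*0!*3!*1!*0!*2!) = -1/12
Σ = -1/12  ⇒  CG² = 72*(-1/12)² = 1/2
CG = −√(1/2) = -0.707107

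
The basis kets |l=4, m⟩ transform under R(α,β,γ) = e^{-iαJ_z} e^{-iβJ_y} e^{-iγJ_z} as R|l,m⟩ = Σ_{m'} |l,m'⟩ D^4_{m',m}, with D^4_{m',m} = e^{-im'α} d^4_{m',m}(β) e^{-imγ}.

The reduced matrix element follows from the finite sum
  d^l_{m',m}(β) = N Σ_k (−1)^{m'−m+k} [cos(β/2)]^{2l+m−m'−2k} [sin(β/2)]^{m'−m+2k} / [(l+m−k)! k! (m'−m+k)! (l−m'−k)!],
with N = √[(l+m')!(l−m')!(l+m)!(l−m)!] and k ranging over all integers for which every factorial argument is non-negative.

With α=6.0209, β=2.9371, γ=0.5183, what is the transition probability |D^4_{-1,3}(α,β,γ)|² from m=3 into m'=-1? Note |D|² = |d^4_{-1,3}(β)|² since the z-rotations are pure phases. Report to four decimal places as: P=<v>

Split into d^4_{-1,3}(β=2.9371) × two z-phases.
Half-angle: c=0.102068, s=0.994777. N=√(6·120·5040·1)=1904.940944
The bounds max(0,m−m')=4 and min(l+m,l−m')=5 give 2 terms
  k=4: (−1)^0·1904.9409/(144)·0.1021^4·0.9948^4 = +0.001406
  k=5: (−1)^1·1904.9409/(240)·0.1021^2·0.9948^6 = -0.080132
d^4_{-1,3}(2.9371) = +0.001406 -0.080132 = -0.078726
|D^4_{-1,3}|² = |d^4_{-1,3}(β)|² = (-0.078726)² = 0.006198 (the z-rotation phases have unit modulus)

P=0.0062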